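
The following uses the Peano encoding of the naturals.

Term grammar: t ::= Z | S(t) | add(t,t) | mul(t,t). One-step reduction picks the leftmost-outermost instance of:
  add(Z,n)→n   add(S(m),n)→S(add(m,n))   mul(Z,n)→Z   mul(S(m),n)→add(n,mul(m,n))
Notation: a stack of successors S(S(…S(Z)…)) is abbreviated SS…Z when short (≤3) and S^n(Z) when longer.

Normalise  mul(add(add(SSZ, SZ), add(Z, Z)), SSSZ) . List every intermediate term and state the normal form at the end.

  start: mul(add(add(SSZ, SZ), add(Z, Z)), SSSZ)
  [1] mul(add(S(add(SZ, SZ)), add(Z, Z)), SSSZ)
  [2] mul(S(add(add(SZ, SZ), add(Z, Z))), SSSZ)
  [3] add(SSSZ, mul(add(add(SZ, SZ), add(Z, Z)), SSSZ))
  [4] S(add(SSZ, mul(add(add(SZ, SZ), add(Z, Z)), SSSZ)))
  [5] S(S(add(SZ, mul(add(add(SZ, SZ), add(Z, Z)), SSSZ))))
  [6] S(S(S(add(Z, mul(add(add(SZ, SZ), add(Z, Z)), SSSZ)))))
  [7] S(S(S(mul(add(add(SZ, SZ), add(Z, Z)), SSSZ))))
  [8] S(S(S(mul(add(S(add(Z, SZ)), add(Z, Z)), SSSZ))))
  [9] S(S(S(mul(S(add(add(Z, SZ), add(Z, Z))), SSSZ))))
  [10] S(S(S(add(SSSZ, mul(add(add(Z, SZ), add(Z, Z)), SSSZ)))))
  [11] S(S(S(S(add(SSZ, mul(add(add(Z, SZ), add(Z, Z)), SSSZ))))))
  [12] S(S(S(S(S(add(SZ, mul(add(add(Z, SZ), add(Z, Z)), SSSZ)))))))
  [13] S(S(S(S(S(S(add(Z, mul(add(add(Z, SZ), add(Z, Z)), SSSZ))))))))
  [14] S(S(S(S(S(S(mul(add(add(Z, SZ), add(Z, Z)), SSSZ)))))))
  [15] S(S(S(S(S(S(mul(add(SZ, add(Z, Z)), SSSZ)))))))
  [16] S(S(S(S(S(S(mul(S(add(Z, add(Z, Z))), SSSZ)))))))
  [17] S(S(S(S(S(S(add(SSSZ, mul(add(Z, add(Z, Z)), SSSZ))))))))
  [18] S(S(S(S(S(S(S(add(SSZ, mul(add(Z, add(Z, Z)), SSSZ)))))))))
  [19] S(S(S(S(S(S(S(S(add(SZ, mul(add(Z, add(Z, Z)), SSSZ))))))))))
  [20] S(S(S(S(S(S(S(S(S(add(Z, mul(add(Z, add(Z, Z)), SSSZ)))))))))))
  [21] S(S(S(S(S(S(S(S(S(mul(add(Z, add(Z, Z)), SSSZ))))))))))
  [22] S(S(S(S(S(S(S(S(S(mul(add(Z, Z), SSSZ))))))))))
  [23] S(S(S(S(S(S(S(S(S(mul(Z, SSSZ))))))))))
  [24] S^9(Z)

Answer: normal form = S^9(Z)  (in 24 steps)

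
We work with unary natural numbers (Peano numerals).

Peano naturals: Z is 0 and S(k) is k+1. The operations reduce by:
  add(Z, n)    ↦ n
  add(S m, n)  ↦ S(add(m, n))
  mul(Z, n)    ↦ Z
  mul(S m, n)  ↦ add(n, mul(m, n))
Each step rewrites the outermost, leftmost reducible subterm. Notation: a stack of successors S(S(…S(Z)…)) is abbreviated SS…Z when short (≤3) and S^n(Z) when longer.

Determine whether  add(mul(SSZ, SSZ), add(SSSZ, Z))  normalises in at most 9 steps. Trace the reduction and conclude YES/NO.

  start: add(mul(SSZ, SSZ), add(SSSZ, Z))
  step 1: add(add(SSZ, mul(SZ, SSZ)), add(SSSZ, Z))
  step 2: add(S(add(SZ, mul(SZ, SSZ))), add(SSSZ, Z))
  step 3: S(add(add(SZ, mul(SZ, SSZ)), add(SSSZ, Z)))
  step 4: S(add(S(add(Z, mul(SZ, SSZ))), add(SSSZ, Z)))
  step 5: S(S(add(add(Z, mul(SZ, SSZ)), add(SSSZ, Z))))
  step 6: S(S(add(mul(SZ, SSZ), add(SSSZ, Z))))
  step 7: S(S(add(add(SSZ, mul(Z, SSZ)), add(SSSZ, Z))))
  step 8: S(S(add(S(add(SZ, mul(Z, SSZ))), add(SSSZ, Z))))
  step 9: S(S(S(add(add(SZ, mul(Z, SSZ)), add(SSSZ, Z)))))

Answer: NO — after 9 steps the term is S(S(S(add(add(SZ, mul(Z, SSZ)), add(SSSZ, Z))))), not yet normal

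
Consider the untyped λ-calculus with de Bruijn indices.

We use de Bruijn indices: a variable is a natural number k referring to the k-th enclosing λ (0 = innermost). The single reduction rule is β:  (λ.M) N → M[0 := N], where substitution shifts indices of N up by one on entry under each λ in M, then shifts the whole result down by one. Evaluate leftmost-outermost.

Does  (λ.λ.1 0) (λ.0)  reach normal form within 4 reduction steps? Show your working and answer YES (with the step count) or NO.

Answer: YES — reaches normal form λ.0 in 2 ≤ 4 steps

Working:
  start: (λ.λ.1 0) (λ.0)
  [1] λ.(λ.0) 0
  [2] λ.0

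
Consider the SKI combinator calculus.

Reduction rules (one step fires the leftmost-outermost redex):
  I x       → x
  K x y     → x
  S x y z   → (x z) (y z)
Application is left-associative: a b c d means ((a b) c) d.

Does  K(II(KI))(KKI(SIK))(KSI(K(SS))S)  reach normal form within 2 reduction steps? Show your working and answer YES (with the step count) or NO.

Answer: NO — after 2 steps the term is I(KI)(KSI(K(SS))S), not yet normal

Derivation:
  start: K(II(KI))(KKI(SIK))(KSI(K(SS))S)
  [1] II(KI)(KSI(K(SS))S)
  [2] I(KI)(KSI(K(SS))S)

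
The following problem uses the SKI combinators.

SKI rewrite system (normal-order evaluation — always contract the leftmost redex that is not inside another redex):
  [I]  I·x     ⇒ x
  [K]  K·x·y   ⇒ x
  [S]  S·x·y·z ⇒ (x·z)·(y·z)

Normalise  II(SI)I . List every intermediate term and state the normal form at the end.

  start: II(SI)I
  step 1: I(SI)I
  step 2: SII

Answer: normal form = SII  (in 2 steps)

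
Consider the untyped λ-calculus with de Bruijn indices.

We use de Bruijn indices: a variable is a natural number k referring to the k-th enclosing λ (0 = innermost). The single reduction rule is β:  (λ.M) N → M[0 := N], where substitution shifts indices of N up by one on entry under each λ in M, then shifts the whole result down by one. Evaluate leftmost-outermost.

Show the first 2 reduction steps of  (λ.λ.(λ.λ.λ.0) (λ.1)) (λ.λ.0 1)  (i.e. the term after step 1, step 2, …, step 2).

  start: (λ.λ.(λ.λ.λ.0) (λ.1)) (λ.λ.0 1)
  step 1: λ.(λ.λ.λ.0) (λ.1)
  step 2: λ.λ.λ.0

Answer: after 2 steps: λ.λ.λ.0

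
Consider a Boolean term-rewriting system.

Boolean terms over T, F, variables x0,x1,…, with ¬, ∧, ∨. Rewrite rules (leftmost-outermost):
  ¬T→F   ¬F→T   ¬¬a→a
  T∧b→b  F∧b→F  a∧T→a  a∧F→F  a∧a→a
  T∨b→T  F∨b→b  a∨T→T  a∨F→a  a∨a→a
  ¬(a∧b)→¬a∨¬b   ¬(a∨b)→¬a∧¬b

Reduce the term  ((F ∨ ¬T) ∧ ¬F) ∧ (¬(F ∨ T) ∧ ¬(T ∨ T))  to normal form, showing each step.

Answer: normal form = F  (in 4 steps)

Reduction:
  start: ((F ∨ ¬T) ∧ ¬F) ∧ (¬(F ∨ T) ∧ ¬(T ∨ T))
  [1] (¬T ∧ ¬F) ∧ (¬(F ∨ T) ∧ ¬(T ∨ T))
  [2] (F ∧ ¬F) ∧ (¬(F ∨ T) ∧ ¬(T ∨ T))
  [3] F ∧ (¬(F ∨ T) ∧ ¬(T ∨ T))
  [4] F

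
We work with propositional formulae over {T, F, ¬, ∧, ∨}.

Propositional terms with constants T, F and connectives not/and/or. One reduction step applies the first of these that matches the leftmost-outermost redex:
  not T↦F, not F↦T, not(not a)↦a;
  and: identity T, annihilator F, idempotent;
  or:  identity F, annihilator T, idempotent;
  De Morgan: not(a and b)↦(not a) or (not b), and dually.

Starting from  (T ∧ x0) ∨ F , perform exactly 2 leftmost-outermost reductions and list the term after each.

  start: (T ∧ x0) ∨ F
  [1] T ∧ x0
  [2] x0

Answer: after 2 steps: x0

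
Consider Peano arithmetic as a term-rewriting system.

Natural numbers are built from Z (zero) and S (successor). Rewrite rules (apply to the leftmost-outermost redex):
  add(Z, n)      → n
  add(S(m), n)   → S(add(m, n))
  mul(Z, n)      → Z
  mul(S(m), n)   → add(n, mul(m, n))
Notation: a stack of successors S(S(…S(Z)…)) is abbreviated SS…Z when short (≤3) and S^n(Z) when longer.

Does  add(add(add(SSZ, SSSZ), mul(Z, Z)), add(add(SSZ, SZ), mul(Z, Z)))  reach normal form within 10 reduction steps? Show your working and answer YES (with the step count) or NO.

  start: add(add(add(SSZ, SSSZ), mul(Z, Z)), add(add(SSZ, SZ), mul(Z, Z)))
  [1] add(add(S(add(SZ, SSSZ)), mul(Z, Z)), add(add(SSZ, SZ), mul(Z, Z)))
  [2] add(S(add(add(SZ, SSSZ), mul(Z, Z))), add(add(SSZ, SZ), mul(Z, Z)))
  [3] S(add(add(add(SZ, SSSZ), mul(Z, Z)), add(add(SSZ, SZ), mul(Z, Z))))
  [4] S(add(add(S(add(Z, SSSZ)), mul(Z, Z)), add(add(SSZ, SZ), mul(Z, Z))))
  [5] S(add(S(add(add(Z, SSSZ), mul(Z, Z))), add(add(SSZ, SZ), mul(Z, Z))))
  [6] S(S(add(add(add(Z, SSSZ), mul(Z, Z)), add(add(SSZ, SZ), mul(Z, Z)))))
  [7] S(S(add(add(SSSZ, mul(Z, Z)), add(add(SSZ, SZ), mul(Z, Z)))))
  [8] S(S(add(S(add(SSZ, mul(Z, Z))), add(add(SSZ, SZ), mul(Z, Z)))))
  [9] S(S(S(add(add(SSZ, mul(Z, Z)), add(add(SSZ, SZ), mul(Z, Z))))))
  [10] S(S(S(add(S(add(SZ, mul(Z, Z))), add(add(SSZ, SZ), mul(Z, Z))))))

Answer: NO — after 10 steps the term is S(S(S(add(S(add(SZ, mul(Z, Z))), add(add(SSZ, SZ), mul(Z, Z)))))), not yet normal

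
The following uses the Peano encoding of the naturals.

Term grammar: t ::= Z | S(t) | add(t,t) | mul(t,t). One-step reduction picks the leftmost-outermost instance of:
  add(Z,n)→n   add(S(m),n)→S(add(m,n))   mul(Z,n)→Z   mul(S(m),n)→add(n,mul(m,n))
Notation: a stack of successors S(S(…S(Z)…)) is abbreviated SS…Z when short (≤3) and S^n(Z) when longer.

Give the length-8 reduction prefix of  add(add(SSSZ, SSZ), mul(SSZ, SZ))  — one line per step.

  start: add(add(SSSZ, SSZ), mul(SSZ, SZ))
  [1] add(S(add(SSZ, SSZ)), mul(SSZ, SZ))
  [2] S(add(add(SSZ, SSZ), mul(SSZ, SZ)))
  [3] S(add(S(add(SZ, SSZ)), mul(SSZ, SZ)))
  [4] S(S(add(add(SZ, SSZ), mul(SSZ, SZ))))
  [5] S(S(add(S(add(Z, SSZ)), mul(SSZ, SZ))))
  [6] S(S(S(add(add(Z, SSZ), mul(SSZ, SZ)))))
  [7] S(S(S(add(SSZ, mul(SSZ, SZ)))))
  [8] S(S(S(S(add(SZ, mul(SSZ, SZ))))))

Answer: after 8 steps: S(S(S(S(add(SZ, mul(SSZ, SZ))))))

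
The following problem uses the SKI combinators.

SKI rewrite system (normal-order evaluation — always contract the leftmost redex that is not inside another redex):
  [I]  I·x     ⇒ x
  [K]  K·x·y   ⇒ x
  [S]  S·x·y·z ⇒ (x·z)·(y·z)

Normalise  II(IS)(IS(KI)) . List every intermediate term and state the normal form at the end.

  start: II(IS)(IS(KI))
  step 1: I(IS)(IS(KI))
  step 2: IS(IS(KI))
  step 3: S(IS(KI))
  step 4: S(S(KI))

Answer: normal form = S(S(KI))  (in 4 steps)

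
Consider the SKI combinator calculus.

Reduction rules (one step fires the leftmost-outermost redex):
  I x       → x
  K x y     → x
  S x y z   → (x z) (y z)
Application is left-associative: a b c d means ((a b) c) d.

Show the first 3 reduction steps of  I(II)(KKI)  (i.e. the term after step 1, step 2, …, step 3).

Answer: after 3 steps: KKI

Reduction:
  start: I(II)(KKI)
  [1] II(KKI)
  [2] I(KKI)
  [3] KKI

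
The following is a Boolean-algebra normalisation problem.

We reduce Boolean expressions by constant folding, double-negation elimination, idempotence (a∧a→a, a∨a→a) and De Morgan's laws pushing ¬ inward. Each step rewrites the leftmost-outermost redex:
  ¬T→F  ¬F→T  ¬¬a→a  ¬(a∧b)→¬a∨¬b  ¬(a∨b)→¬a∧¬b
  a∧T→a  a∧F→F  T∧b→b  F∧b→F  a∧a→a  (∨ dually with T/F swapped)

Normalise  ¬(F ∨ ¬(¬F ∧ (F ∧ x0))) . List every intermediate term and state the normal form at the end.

Answer: normal form = F  (in 7 steps)

Derivation:
  start: ¬(F ∨ ¬(¬F ∧ (F ∧ x0)))
  →1  ¬F ∧ ¬¬(¬F ∧ (F ∧ x0))
  →2  T ∧ ¬¬(¬F ∧ (F ∧ x0))
  →3  ¬¬(¬F ∧ (F ∧ x0))
  →4  ¬F ∧ (F ∧ x0)
  →5  T ∧ (F ∧ x0)
  →6  F ∧ x0
  →7  F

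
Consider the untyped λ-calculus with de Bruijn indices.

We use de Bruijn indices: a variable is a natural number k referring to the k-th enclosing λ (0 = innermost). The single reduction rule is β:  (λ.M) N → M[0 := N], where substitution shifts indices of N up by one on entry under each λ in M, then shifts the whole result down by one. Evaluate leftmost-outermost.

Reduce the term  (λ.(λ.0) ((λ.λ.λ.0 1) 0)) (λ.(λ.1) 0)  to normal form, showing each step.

  start: (λ.(λ.0) ((λ.λ.λ.0 1) 0)) (λ.(λ.1) 0)
  [1] (λ.0) ((λ.λ.λ.0 1) (λ.(λ.1) 0))
  [2] (λ.λ.λ.0 1) (λ.(λ.1) 0)
  [3] λ.λ.0 1

Answer: normal form = λ.λ.0 1  (in 3 steps)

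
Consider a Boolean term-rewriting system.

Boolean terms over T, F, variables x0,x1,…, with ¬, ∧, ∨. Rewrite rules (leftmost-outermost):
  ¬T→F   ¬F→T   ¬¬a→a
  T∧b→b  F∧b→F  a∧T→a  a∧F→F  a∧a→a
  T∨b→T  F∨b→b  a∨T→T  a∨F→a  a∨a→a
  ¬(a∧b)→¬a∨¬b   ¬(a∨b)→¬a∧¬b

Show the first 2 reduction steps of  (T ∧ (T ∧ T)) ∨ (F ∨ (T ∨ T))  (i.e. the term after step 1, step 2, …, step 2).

Answer: after 2 steps: T ∨ (F ∨ (T ∨ T))

Derivation:
  start: (T ∧ (T ∧ T)) ∨ (F ∨ (T ∨ T))
  →1  (T ∧ T) ∨ (F ∨ (T ∨ T))
  →2  T ∨ (F ∨ (T ∨ T))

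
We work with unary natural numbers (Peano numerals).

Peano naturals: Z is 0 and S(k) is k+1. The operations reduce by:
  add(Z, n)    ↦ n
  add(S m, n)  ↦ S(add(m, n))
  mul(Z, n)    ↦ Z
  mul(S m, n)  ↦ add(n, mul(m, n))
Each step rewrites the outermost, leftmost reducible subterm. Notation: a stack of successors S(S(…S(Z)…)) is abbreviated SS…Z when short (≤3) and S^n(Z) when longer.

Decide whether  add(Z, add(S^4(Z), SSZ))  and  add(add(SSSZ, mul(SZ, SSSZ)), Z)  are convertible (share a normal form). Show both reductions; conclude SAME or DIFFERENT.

Term A:
  start: add(Z, add(S^4(Z), SSZ))
  [1] add(S^4(Z), SSZ)
  [2] S(add(SSSZ, SSZ))
  [3] S(S(add(SSZ, SSZ)))
  [4] S(S(S(add(SZ, SSZ))))
  [5] S(S(S(S(add(Z, SSZ)))))
  [6] S^6(Z)

Term B:
  start: add(add(SSSZ, mul(SZ, SSSZ)), Z)
  [1] add(S(add(SSZ, mul(SZ, SSSZ))), Z)
  [2] S(add(add(SSZ, mul(SZ, SSSZ)), Z))
  [3] S(add(S(add(SZ, mul(SZ, SSSZ))), Z))
  [4] S(S(add(add(SZ, mul(SZ, SSSZ)), Z)))
  [5] S(S(add(S(add(Z, mul(SZ, SSSZ))), Z)))
  [6] S(S(S(add(add(Z, mul(SZ, SSSZ)), Z))))
  [7] S(S(S(add(mul(SZ, SSSZ), Z))))
  [8] S(S(S(add(add(SSSZ, mul(Z, SSSZ)), Z))))
  [9] S(S(S(add(S(add(SSZ, mul(Z, SSSZ))), Z))))
  [10] S(S(S(S(add(add(SSZ, mul(Z, SSSZ)), Z)))))
  [11] S(S(S(S(add(S(add(SZ, mul(Z, SSSZ))), Z)))))
  [12] S(S(S(S(S(add(add(SZ, mul(Z, SSSZ)), Z))))))
  [13] S(S(S(S(S(add(S(add(Z, mul(Z, SSSZ))), Z))))))
  [14] S(S(S(S(S(S(add(add(Z, mul(Z, SSSZ)), Z)))))))
  [15] S(S(S(S(S(S(add(mul(Z, SSSZ), Z)))))))
  [16] S(S(S(S(S(S(add(Z, Z)))))))
  [17] S^6(Z)

Answer: SAME — A ⇓ S^6(Z), B ⇓ S^6(Z)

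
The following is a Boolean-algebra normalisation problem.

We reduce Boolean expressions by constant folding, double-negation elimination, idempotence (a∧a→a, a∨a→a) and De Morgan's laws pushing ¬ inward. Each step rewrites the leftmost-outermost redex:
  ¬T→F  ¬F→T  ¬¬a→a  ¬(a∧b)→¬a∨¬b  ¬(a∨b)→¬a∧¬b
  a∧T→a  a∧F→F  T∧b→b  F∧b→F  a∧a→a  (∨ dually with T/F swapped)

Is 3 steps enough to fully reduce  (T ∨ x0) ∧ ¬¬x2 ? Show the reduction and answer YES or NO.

Answer: YES — reaches normal form x2 in 3 ≤ 3 steps

Derivation:
  start: (T ∨ x0) ∧ ¬¬x2
  [1] T ∧ ¬¬x2
  [2] ¬¬x2
  [3] x2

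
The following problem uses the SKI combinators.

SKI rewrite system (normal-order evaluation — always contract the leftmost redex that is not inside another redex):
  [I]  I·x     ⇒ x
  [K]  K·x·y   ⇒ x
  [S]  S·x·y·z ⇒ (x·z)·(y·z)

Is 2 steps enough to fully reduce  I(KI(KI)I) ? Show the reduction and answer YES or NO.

Answer: NO — after 2 steps the term is II, not yet normal

Reduction:
  start: I(KI(KI)I)
  [1] KI(KI)I
  [2] II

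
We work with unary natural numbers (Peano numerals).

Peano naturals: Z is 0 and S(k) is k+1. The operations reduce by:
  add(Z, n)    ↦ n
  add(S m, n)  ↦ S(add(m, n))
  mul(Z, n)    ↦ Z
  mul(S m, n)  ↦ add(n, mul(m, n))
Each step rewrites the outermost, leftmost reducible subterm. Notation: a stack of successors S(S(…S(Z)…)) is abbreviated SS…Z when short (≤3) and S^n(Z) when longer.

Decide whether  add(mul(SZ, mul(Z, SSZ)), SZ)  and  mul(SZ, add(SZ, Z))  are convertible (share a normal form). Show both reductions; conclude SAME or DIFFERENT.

Term A:
  start: add(mul(SZ, mul(Z, SSZ)), SZ)
  step 1: add(add(mul(Z, SSZ), mul(Z, mul(Z, SSZ))), SZ)
  step 2: add(add(Z, mul(Z, mul(Z, SSZ))), SZ)
  step 3: add(mul(Z, mul(Z, SSZ)), SZ)
  step 4: add(Z, SZ)
  step 5: SZ

Term B:
  start: mul(SZ, add(SZ, Z))
  step 1: add(add(SZ, Z), mul(Z, add(SZ, Z)))
  step 2: add(S(add(Z, Z)), mul(Z, add(SZ, Z)))
  step 3: S(add(add(Z, Z), mul(Z, add(SZ, Z))))
  step 4: S(add(Z, mul(Z, add(SZ, Z))))
  step 5: S(mul(Z, add(SZ, Z)))
  step 6: SZ

Answer: SAME — A ⇓ SZ, B ⇓ SZ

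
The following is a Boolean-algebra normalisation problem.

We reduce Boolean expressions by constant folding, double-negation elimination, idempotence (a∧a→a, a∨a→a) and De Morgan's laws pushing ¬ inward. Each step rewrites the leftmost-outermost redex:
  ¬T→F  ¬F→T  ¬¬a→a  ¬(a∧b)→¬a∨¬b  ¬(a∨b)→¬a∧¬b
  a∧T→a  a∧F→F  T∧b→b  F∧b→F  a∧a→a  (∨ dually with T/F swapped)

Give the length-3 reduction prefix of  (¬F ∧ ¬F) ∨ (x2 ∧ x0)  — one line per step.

Answer: after 3 steps: T

Working:
  start: (¬F ∧ ¬F) ∨ (x2 ∧ x0)
  →1  ¬F ∨ (x2 ∧ x0)
  →2  T ∨ (x2 ∧ x0)
  →3  T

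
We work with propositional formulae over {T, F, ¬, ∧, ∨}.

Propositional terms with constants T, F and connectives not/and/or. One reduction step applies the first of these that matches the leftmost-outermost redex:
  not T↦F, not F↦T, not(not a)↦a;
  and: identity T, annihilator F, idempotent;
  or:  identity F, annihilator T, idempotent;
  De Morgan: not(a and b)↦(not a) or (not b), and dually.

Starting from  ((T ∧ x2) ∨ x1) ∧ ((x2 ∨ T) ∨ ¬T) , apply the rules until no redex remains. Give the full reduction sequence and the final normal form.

  start: ((T ∧ x2) ∨ x1) ∧ ((x2 ∨ T) ∨ ¬T)
  step 1: (x2 ∨ x1) ∧ ((x2 ∨ T) ∨ ¬T)
  step 2: (x2 ∨ x1) ∧ (T ∨ ¬T)
  step 3: (x2 ∨ x1) ∧ T
  step 4: x2 ∨ x1

Answer: normal form = x2 ∨ x1  (in 4 steps)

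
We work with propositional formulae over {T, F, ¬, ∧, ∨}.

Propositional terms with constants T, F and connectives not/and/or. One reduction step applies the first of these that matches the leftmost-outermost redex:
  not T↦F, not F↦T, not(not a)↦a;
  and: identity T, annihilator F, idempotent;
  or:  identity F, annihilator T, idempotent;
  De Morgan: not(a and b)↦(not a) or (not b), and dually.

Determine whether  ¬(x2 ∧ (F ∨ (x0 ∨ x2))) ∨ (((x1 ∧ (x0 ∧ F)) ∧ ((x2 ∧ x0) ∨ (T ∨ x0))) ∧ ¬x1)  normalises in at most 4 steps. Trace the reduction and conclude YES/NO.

  start: ¬(x2 ∧ (F ∨ (x0 ∨ x2))) ∨ (((x1 ∧ (x0 ∧ F)) ∧ ((x2 ∧ x0) ∨ (T ∨ x0))) ∧ ¬x1)
  [1] (¬x2 ∨ ¬(F ∨ (x0 ∨ x2))) ∨ (((x1 ∧ (x0 ∧ F)) ∧ ((x2 ∧ x0) ∨ (T ∨ x0))) ∧ ¬x1)
  [2] (¬x2 ∨ (¬F ∧ ¬(x0 ∨ x2))) ∨ (((x1 ∧ (x0 ∧ F)) ∧ ((x2 ∧ x0) ∨ (T ∨ x0))) ∧ ¬x1)
  [3] (¬x2 ∨ (T ∧ ¬(x0 ∨ x2))) ∨ (((x1 ∧ (x0 ∧ F)) ∧ ((x2 ∧ x0) ∨ (T ∨ x0))) ∧ ¬x1)
  [4] (¬x2 ∨ ¬(x0 ∨ x2)) ∨ (((x1 ∧ (x0 ∧ F)) ∧ ((x2 ∧ x0) ∨ (T ∨ x0))) ∧ ¬x1)

Answer: NO — after 4 steps the term is (¬x2 ∨ ¬(x0 ∨ x2)) ∨ (((x1 ∧ (x0 ∧ F)) ∧ ((x2 ∧ x0) ∨ (T ∨ x0))) ∧ ¬x1), not yet normal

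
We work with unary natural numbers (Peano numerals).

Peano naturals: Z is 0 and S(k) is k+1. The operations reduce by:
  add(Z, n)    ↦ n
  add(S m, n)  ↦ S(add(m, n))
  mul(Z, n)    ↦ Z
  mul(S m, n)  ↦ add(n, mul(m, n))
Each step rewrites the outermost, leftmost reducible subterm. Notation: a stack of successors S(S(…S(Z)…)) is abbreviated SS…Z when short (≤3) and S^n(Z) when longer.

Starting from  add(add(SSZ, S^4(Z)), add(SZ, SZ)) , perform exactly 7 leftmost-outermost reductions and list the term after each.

  start: add(add(SSZ, S^4(Z)), add(SZ, SZ))
  step 1: add(S(add(SZ, S^4(Z))), add(SZ, SZ))
  step 2: S(add(add(SZ, S^4(Z)), add(SZ, SZ)))
  step 3: S(add(S(add(Z, S^4(Z))), add(SZ, SZ)))
  step 4: S(S(add(add(Z, S^4(Z)), add(SZ, SZ))))
  step 5: S(S(add(S^4(Z), add(SZ, SZ))))
  step 6: S(S(S(add(SSSZ, add(SZ, SZ)))))
  step 7: S(S(S(S(add(SSZ, add(SZ, SZ))))))

Answer: after 7 steps: S(S(S(S(add(SSZ, add(SZ, SZ))))))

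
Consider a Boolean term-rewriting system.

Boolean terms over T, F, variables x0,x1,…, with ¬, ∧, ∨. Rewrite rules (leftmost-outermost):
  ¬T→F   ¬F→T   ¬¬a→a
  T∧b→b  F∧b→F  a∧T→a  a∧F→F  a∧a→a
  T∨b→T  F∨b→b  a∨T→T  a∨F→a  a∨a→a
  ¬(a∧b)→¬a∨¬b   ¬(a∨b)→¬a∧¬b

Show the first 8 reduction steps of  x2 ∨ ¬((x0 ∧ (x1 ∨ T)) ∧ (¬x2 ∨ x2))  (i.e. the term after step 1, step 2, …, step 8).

  start: x2 ∨ ¬((x0 ∧ (x1 ∨ T)) ∧ (¬x2 ∨ x2))
  [1] x2 ∨ (¬(x0 ∧ (x1 ∨ T)) ∨ ¬(¬x2 ∨ x2))
  [2] x2 ∨ ((¬x0 ∨ ¬(x1 ∨ T)) ∨ ¬(¬x2 ∨ x2))
  [3] x2 ∨ ((¬x0 ∨ (¬x1 ∧ ¬T)) ∨ ¬(¬x2 ∨ x2))
  [4] x2 ∨ ((¬x0 ∨ (¬x1 ∧ F)) ∨ ¬(¬x2 ∨ x2))
  [5] x2 ∨ ((¬x0 ∨ F) ∨ ¬(¬x2 ∨ x2))
  [6] x2 ∨ (¬x0 ∨ ¬(¬x2 ∨ x2))
  [7] x2 ∨ (¬x0 ∨ (¬¬x2 ∧ ¬x2))
  [8] x2 ∨ (¬x0 ∨ (x2 ∧ ¬x2))

Answer: after 8 steps: x2 ∨ (¬x0 ∨ (x2 ∧ ¬x2))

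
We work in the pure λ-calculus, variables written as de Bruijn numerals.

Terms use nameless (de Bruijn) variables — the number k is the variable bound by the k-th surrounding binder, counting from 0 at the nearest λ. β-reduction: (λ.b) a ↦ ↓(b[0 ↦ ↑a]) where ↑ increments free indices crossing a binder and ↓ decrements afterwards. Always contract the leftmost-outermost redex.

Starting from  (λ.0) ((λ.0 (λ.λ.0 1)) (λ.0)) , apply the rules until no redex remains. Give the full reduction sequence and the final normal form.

  start: (λ.0) ((λ.0 (λ.λ.0 1)) (λ.0))
  [1] (λ.0 (λ.λ.0 1)) (λ.0)
  [2] (λ.0) (λ.λ.0 1)
  [3] λ.λ.0 1

Answer: normal form = λ.λ.0 1  (in 3 steps)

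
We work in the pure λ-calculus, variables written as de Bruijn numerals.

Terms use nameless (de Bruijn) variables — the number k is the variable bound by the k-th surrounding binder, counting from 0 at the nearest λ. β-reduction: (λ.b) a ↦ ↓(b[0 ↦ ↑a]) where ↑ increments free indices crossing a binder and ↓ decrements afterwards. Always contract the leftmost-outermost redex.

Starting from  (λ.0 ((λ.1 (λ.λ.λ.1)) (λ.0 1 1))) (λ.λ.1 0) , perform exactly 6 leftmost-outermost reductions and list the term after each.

  start: (λ.0 ((λ.1 (λ.λ.λ.1)) (λ.0 1 1))) (λ.λ.1 0)
  step 1: (λ.λ.1 0) ((λ.(λ.λ.1 0) (λ.λ.λ.1)) (λ.0 (λ.λ.1 0) (λ.λ.1 0)))
  step 2: λ.(λ.(λ.λ.1 0) (λ.λ.λ.1)) (λ.0 (λ.λ.1 0) (λ.λ.1 0)) 0
  step 3: λ.(λ.λ.1 0) (λ.λ.λ.1) 0
  step 4: λ.(λ.(λ.λ.λ.1) 0) 0
  step 5: λ.(λ.λ.λ.1) 0
  step 6: λ.λ.λ.1

Answer: after 6 steps: λ.λ.λ.1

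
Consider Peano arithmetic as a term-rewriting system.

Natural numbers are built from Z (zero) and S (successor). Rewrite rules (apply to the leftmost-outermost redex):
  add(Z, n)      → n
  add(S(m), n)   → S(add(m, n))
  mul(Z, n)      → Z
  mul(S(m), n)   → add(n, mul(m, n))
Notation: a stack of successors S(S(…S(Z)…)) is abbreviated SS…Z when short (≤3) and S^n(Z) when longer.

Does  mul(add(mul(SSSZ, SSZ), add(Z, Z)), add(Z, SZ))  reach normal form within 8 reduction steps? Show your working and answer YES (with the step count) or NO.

  start: mul(add(mul(SSSZ, SSZ), add(Z, Z)), add(Z, SZ))
  →1  mul(add(add(SSZ, mul(SSZ, SSZ)), add(Z, Z)), add(Z, SZ))
  →2  mul(add(S(add(SZ, mul(SSZ, SSZ))), add(Z, Z)), add(Z, SZ))
  →3  mul(S(add(add(SZ, mul(SSZ, SSZ)), add(Z, Z))), add(Z, SZ))
  →4  add(add(Z, SZ), mul(add(add(SZ, mul(SSZ, SSZ)), add(Z, Z)), add(Z, SZ)))
  →5  add(SZ, mul(add(add(SZ, mul(SSZ, SSZ)), add(Z, Z)), add(Z, SZ)))
  →6  S(add(Z, mul(add(add(SZ, mul(SSZ, SSZ)), add(Z, Z)), add(Z, SZ))))
  →7  S(mul(add(add(SZ, mul(SSZ, SSZ)), add(Z, Z)), add(Z, SZ)))
  →8  S(mul(add(S(add(Z, mul(SSZ, SSZ))), add(Z, Z)), add(Z, SZ)))

Answer: NO — after 8 steps the term is S(mul(add(S(add(Z, mul(SSZ, SSZ))), add(Z, Z)), add(Z, SZ))), not yet normal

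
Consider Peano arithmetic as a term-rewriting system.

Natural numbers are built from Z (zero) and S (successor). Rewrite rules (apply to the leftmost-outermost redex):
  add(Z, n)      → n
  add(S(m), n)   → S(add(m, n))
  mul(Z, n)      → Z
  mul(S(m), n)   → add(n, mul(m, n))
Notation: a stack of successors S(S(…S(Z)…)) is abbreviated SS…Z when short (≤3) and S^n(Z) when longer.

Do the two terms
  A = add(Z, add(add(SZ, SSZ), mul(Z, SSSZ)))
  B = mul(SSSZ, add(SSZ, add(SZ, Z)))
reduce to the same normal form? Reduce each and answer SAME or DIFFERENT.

Term A:
  start: add(Z, add(add(SZ, SSZ), mul(Z, SSSZ)))
  →1  add(add(SZ, SSZ), mul(Z, SSSZ))
  →2  add(S(add(Z, SSZ)), mul(Z, SSSZ))
  →3  S(add(add(Z, SSZ), mul(Z, SSSZ)))
  →4  S(add(SSZ, mul(Z, SSSZ)))
  →5  S(S(add(SZ, mul(Z, SSSZ))))
  →6  S(S(S(add(Z, mul(Z, SSSZ)))))
  →7  S(S(S(mul(Z, SSSZ))))
  →8  SSSZ

Term B:
  start: mul(SSSZ, add(SSZ, add(SZ, Z)))
  →1  add(add(SSZ, add(SZ, Z)), mul(SSZ, add(SSZ, add(SZ, Z))))
  →2  add(S(add(SZ, add(SZ, Z))), mul(SSZ, add(SSZ, add(SZ, Z))))
  →3  S(add(add(SZ, add(SZ, Z)), mul(SSZ, add(SSZ, add(SZ, Z)))))
  →4  S(add(S(add(Z, add(SZ, Z))), mul(SSZ, add(SSZ, add(SZ, Z)))))
  →5  S(S(add(add(Z, add(SZ, Z)), mul(SSZ, add(SSZ, add(SZ, Z))))))
  →6  S(S(add(add(SZ, Z), mul(SSZ, add(SSZ, add(SZ, Z))))))
  →7  S(S(add(S(add(Z, Z)), mul(SSZ, add(SSZ, add(SZ, Z))))))
  →8  S(S(S(add(add(Z, Z), mul(SSZ, add(SSZ, add(SZ, Z)))))))
  →9  S(S(S(add(Z, mul(SSZ, add(SSZ, add(SZ, Z)))))))
  →10  S(S(S(mul(SSZ, add(SSZ, add(SZ, Z))))))
  →11  S(S(S(add(add(SSZ, add(SZ, Z)), mul(SZ, add(SSZ, add(SZ, Z)))))))
  →12  S(S(S(add(S(add(SZ, add(SZ, Z))), mul(SZ, add(SSZ, add(SZ, Z)))))))
  →13  S(S(S(S(add(add(SZ, add(SZ, Z)), mul(SZ, add(SSZ, add(SZ, Z))))))))
  →14  S(S(S(S(add(S(add(Z, add(SZ, Z))), mul(SZ, add(SSZ, add(SZ, Z))))))))
  →15  S(S(S(S(S(add(add(Z, add(SZ, Z)), mul(SZ, add(SSZ, add(SZ, Z)))))))))
  →16  S(S(S(S(S(add(add(SZ, Z), mul(SZ, add(SSZ, add(SZ, Z)))))))))
  →17  S(S(S(S(S(add(S(add(Z, Z)), mul(SZ, add(SSZ, add(SZ, Z)))))))))
  →18  S(S(S(S(S(S(add(add(Z, Z), mul(SZ, add(SSZ, add(SZ, Z))))))))))
  →19  S(S(S(S(S(S(add(Z, mul(SZ, add(SSZ, add(SZ, Z))))))))))
  →20  S(S(S(S(S(S(mul(SZ, add(SSZ, add(SZ, Z)))))))))
  →21  S(S(S(S(S(S(add(add(SSZ, add(SZ, Z)), mul(Z, add(SSZ, add(SZ, Z))))))))))
  →22  S(S(S(S(S(S(add(S(add(SZ, add(SZ, Z))), mul(Z, add(SSZ, add(SZ, Z))))))))))
  →23  S(S(S(S(S(S(S(add(add(SZ, add(SZ, Z)), mul(Z, add(SSZ, add(SZ, Z)))))))))))
  →24  S(S(S(S(S(S(S(add(S(add(Z, add(SZ, Z))), mul(Z, add(SSZ, add(SZ, Z)))))))))))
  →25  S(S(S(S(S(S(S(S(add(add(Z, add(SZ, Z)), mul(Z, add(SSZ, add(SZ, Z))))))))))))
  →26  S(S(S(S(S(S(S(S(add(add(SZ, Z), mul(Z, add(SSZ, add(SZ, Z))))))))))))
  →27  S(S(S(S(S(S(S(S(add(S(add(Z, Z)), mul(Z, add(SSZ, add(SZ, Z))))))))))))
  →28  S(S(S(S(S(S(S(S(S(add(add(Z, Z), mul(Z, add(SSZ, add(SZ, Z)))))))))))))
  →29  S(S(S(S(S(S(S(S(S(add(Z, mul(Z, add(SSZ, add(SZ, Z)))))))))))))
  →30  S(S(S(S(S(S(S(S(S(mul(Z, add(SSZ, add(SZ, Z))))))))))))
  →31  S^9(Z)

Answer: DIFFERENT — A ⇓ SSSZ, B ⇓ S^9(Z)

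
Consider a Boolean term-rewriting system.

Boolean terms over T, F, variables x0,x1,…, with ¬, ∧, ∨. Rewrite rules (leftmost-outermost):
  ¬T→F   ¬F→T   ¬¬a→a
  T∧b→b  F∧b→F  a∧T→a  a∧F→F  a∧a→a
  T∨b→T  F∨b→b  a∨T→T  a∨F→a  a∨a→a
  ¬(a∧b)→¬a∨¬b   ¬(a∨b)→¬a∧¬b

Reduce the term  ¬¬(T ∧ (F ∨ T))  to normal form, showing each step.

  start: ¬¬(T ∧ (F ∨ T))
  →1  T ∧ (F ∨ T)
  →2  F ∨ T
  →3  T

Answer: normal form = T  (in 3 steps)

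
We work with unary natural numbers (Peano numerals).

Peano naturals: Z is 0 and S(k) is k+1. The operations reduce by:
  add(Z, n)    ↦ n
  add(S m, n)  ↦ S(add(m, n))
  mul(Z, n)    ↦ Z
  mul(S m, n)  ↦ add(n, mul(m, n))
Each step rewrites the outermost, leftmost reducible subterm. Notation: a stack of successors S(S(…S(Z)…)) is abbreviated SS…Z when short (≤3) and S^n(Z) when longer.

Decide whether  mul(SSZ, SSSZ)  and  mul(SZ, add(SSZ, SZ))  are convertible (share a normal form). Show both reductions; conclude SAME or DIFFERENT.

Answer: DIFFERENT — A ⇓ S^6(Z), B ⇓ SSSZ

Derivation:
Term A:
  start: mul(SSZ, SSSZ)
  →1  add(SSSZ, mul(SZ, SSSZ))
  →2  S(add(SSZ, mul(SZ, SSSZ)))
  →3  S(S(add(SZ, mul(SZ, SSSZ))))
  →4  S(S(S(add(Z, mul(SZ, SSSZ)))))
  →5  S(S(S(mul(SZ, SSSZ))))
  →6  S(S(S(add(SSSZ, mul(Z, SSSZ)))))
  →7  S(S(S(S(add(SSZ, mul(Z, SSSZ))))))
  →8  S(S(S(S(S(add(SZ, mul(Z, SSSZ)))))))
  →9  S(S(S(S(S(S(add(Z, mul(Z, SSSZ))))))))
  →10  S(S(S(S(S(S(mul(Z, SSSZ)))))))
  →11  S^6(Z)

Term B:
  start: mul(SZ, add(SSZ, SZ))
  →1  add(add(SSZ, SZ), mul(Z, add(SSZ, SZ)))
  →2  add(S(add(SZ, SZ)), mul(Z, add(SSZ, SZ)))
  →3  S(add(add(SZ, SZ), mul(Z, add(SSZ, SZ))))
  →4  S(add(S(add(Z, SZ)), mul(Z, add(SSZ, SZ))))
  →5  S(S(add(add(Z, SZ), mul(Z, add(SSZ, SZ)))))
  →6  S(S(add(SZ, mul(Z, add(SSZ, SZ)))))
  →7  S(S(S(add(Z, mul(Z, add(SSZ, SZ))))))
  →8  S(S(S(mul(Z, add(SSZ, SZ)))))
  →9  SSSZ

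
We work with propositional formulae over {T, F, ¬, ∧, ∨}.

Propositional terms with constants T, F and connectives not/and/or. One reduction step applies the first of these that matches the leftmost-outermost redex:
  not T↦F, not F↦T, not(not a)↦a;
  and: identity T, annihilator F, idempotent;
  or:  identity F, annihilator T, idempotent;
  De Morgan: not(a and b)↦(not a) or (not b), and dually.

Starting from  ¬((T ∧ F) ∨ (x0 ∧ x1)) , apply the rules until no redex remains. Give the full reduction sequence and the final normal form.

  start: ¬((T ∧ F) ∨ (x0 ∧ x1))
  [1] ¬(T ∧ F) ∧ ¬(x0 ∧ x1)
  [2] (¬T ∨ ¬F) ∧ ¬(x0 ∧ x1)
  [3] (F ∨ ¬F) ∧ ¬(x0 ∧ x1)
  [4] ¬F ∧ ¬(x0 ∧ x1)
  [5] T ∧ ¬(x0 ∧ x1)
  [6] ¬(x0 ∧ x1)
  [7] ¬x0 ∨ ¬x1

Answer: normal form = ¬x0 ∨ ¬x1  (in 7 steps)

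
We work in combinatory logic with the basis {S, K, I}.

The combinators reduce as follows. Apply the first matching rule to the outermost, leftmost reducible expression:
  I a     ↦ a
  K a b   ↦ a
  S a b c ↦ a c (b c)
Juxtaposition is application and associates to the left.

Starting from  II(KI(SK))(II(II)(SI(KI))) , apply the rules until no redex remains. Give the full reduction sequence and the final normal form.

Answer: normal form = SI(KI)  (in 8 steps)

Reduction:
  start: II(KI(SK))(II(II)(SI(KI)))
  [1] I(KI(SK))(II(II)(SI(KI)))
  [2] KI(SK)(II(II)(SI(KI)))
  [3] I(II(II)(SI(KI)))
  [4] II(II)(SI(KI))
  [5] I(II)(SI(KI))
  [6] II(SI(KI))
  [7] I(SI(KI))
  [8] SI(KI)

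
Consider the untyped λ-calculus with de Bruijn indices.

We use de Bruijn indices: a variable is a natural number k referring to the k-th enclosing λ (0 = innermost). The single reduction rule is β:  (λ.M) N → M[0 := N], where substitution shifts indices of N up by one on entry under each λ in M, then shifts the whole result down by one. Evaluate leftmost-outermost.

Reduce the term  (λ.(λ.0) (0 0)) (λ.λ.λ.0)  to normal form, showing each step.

Answer: normal form = λ.λ.0  (in 3 steps)

Reduction:
  start: (λ.(λ.0) (0 0)) (λ.λ.λ.0)
  [1] (λ.0) ((λ.λ.λ.0) (λ.λ.λ.0))
  [2] (λ.λ.λ.0) (λ.λ.λ.0)
  [3] λ.λ.0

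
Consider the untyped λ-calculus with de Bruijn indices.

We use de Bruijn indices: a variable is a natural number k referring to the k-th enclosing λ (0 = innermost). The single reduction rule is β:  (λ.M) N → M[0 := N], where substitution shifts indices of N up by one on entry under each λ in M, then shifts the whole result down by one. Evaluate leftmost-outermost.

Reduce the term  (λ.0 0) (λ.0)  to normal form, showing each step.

Answer: normal form = λ.0  (in 2 steps)

Reduction:
  start: (λ.0 0) (λ.0)
  [1] (λ.0) (λ.0)
  [2] λ.0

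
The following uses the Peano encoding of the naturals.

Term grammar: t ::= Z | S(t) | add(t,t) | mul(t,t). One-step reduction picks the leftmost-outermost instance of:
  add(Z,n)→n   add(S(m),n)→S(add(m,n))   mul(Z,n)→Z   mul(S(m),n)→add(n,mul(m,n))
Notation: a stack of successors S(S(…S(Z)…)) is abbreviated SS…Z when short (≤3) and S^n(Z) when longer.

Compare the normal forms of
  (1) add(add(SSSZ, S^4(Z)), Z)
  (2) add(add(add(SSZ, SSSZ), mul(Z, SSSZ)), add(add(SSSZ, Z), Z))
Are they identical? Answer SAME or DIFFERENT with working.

Term A:
  start: add(add(SSSZ, S^4(Z)), Z)
  step 1: add(S(add(SSZ, S^4(Z))), Z)
  step 2: S(add(add(SSZ, S^4(Z)), Z))
  step 3: S(add(S(add(SZ, S^4(Z))), Z))
  step 4: S(S(add(add(SZ, S^4(Z)), Z)))
  step 5: S(S(add(S(add(Z, S^4(Z))), Z)))
  step 6: S(S(S(add(add(Z, S^4(Z)), Z))))
  step 7: S(S(S(add(S^4(Z), Z))))
  step 8: S(S(S(S(add(SSSZ, Z)))))
  step 9: S(S(S(S(S(add(SSZ, Z))))))
  step 10: S(S(S(S(S(S(add(SZ, Z)))))))
  step 11: S(S(S(S(S(S(S(add(Z, Z))))))))
  step 12: S^7(Z)

Term B:
  start: add(add(add(SSZ, SSSZ), mul(Z, SSSZ)), add(add(SSSZ, Z), Z))
  step 1: add(add(S(add(SZ, SSSZ)), mul(Z, SSSZ)), add(add(SSSZ, Z), Z))
  step 2: add(S(add(add(SZ, SSSZ), mul(Z, SSSZ))), add(add(SSSZ, Z), Z))
  step 3: S(add(add(add(SZ, SSSZ), mul(Z, SSSZ)), add(add(SSSZ, Z), Z)))
  step 4: S(add(add(S(add(Z, SSSZ)), mul(Z, SSSZ)), add(add(SSSZ, Z), Z)))
  step 5: S(add(S(add(add(Z, SSSZ), mul(Z, SSSZ))), add(add(SSSZ, Z), Z)))
  step 6: S(S(add(add(add(Z, SSSZ), mul(Z, SSSZ)), add(add(SSSZ, Z), Z))))
  step 7: S(S(add(add(SSSZ, mul(Z, SSSZ)), add(add(SSSZ, Z), Z))))
  step 8: S(S(add(S(add(SSZ, mul(Z, SSSZ))), add(add(SSSZ, Z), Z))))
  step 9: S(S(S(add(add(SSZ, mul(Z, SSSZ)), add(add(SSSZ, Z), Z)))))
  step 10: S(S(S(add(S(add(SZ, mul(Z, SSSZ))), add(add(SSSZ, Z), Z)))))
  step 11: S(S(S(S(add(add(SZ, mul(Z, SSSZ)), add(add(SSSZ, Z), Z))))))
  step 12: S(S(S(S(add(S(add(Z, mul(Z, SSSZ))), add(add(SSSZ, Z), Z))))))
  step 13: S(S(S(S(S(add(add(Z, mul(Z, SSSZ)), add(add(SSSZ, Z), Z)))))))
  step 14: S(S(S(S(S(add(mul(Z, SSSZ), add(add(SSSZ, Z), Z)))))))
  step 15: S(S(S(S(S(add(Z, add(add(SSSZ, Z), Z)))))))
  step 16: S(S(S(S(S(add(add(SSSZ, Z), Z))))))
  step 17: S(S(S(S(S(add(S(add(SSZ, Z)), Z))))))
  step 18: S(S(S(S(S(S(add(add(SSZ, Z), Z)))))))
  step 19: S(S(S(S(S(S(add(S(add(SZ, Z)), Z)))))))
  step 20: S(S(S(S(S(S(S(add(add(SZ, Z), Z))))))))
  step 21: S(S(S(S(S(S(S(add(S(add(Z, Z)), Z))))))))
  step 22: S(S(S(S(S(S(S(S(add(add(Z, Z), Z)))))))))
  step 23: S(S(S(S(S(S(S(S(add(Z, Z)))))))))
  step 24: S^8(Z)

Answer: DIFFERENT — A ⇓ S^7(Z), B ⇓ S^8(Z)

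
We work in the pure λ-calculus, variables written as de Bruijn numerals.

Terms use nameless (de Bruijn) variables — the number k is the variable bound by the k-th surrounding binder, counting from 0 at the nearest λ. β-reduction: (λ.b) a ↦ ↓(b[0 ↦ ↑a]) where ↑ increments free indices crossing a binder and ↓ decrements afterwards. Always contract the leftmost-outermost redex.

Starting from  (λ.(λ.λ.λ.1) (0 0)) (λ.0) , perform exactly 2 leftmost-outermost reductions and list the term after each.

Answer: after 2 steps: λ.λ.1

Reduction:
  start: (λ.(λ.λ.λ.1) (0 0)) (λ.0)
  →1  (λ.λ.λ.1) ((λ.0) (λ.0))
  →2  λ.λ.1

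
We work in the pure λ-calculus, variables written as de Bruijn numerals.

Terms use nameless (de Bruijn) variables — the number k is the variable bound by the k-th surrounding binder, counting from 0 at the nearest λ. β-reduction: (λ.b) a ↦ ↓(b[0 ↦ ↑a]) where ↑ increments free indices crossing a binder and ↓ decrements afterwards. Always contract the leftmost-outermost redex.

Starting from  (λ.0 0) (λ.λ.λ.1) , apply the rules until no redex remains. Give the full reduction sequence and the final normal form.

Answer: normal form = λ.λ.1  (in 2 steps)

Reduction:
  start: (λ.0 0) (λ.λ.λ.1)
  →1  (λ.λ.λ.1) (λ.λ.λ.1)
  →2  λ.λ.1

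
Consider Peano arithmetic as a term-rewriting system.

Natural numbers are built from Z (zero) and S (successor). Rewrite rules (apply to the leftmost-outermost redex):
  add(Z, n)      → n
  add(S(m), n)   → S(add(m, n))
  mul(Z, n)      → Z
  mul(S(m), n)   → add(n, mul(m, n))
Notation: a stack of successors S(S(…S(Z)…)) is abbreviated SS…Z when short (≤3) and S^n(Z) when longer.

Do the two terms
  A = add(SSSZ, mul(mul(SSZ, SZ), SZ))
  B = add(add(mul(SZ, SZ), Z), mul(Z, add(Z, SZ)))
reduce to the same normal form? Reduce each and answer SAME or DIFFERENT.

Answer: DIFFERENT — A ⇓ S^5(Z), B ⇓ SZ

Reduction:
Term A:
  start: add(SSSZ, mul(mul(SSZ, SZ), SZ))
  [1] S(add(SSZ, mul(mul(SSZ, SZ), SZ)))
  [2] S(S(add(SZ, mul(mul(SSZ, SZ), SZ))))
  [3] S(S(S(add(Z, mul(mul(SSZ, SZ), SZ)))))
  [4] S(S(S(mul(mul(SSZ, SZ), SZ))))
  [5] S(S(S(mul(add(SZ, mul(SZ, SZ)), SZ))))
  [6] S(S(S(mul(S(add(Z, mul(SZ, SZ))), SZ))))
  [7] S(S(S(add(SZ, mul(add(Z, mul(SZ, SZ)), SZ)))))
  [8] S(S(S(S(add(Z, mul(add(Z, mul(SZ, SZ)), SZ))))))
  [9] S(S(S(S(mul(add(Z, mul(SZ, SZ)), SZ)))))
  [10] S(S(S(S(mul(mul(SZ, SZ), SZ)))))
  [11] S(S(S(S(mul(add(SZ, mul(Z, SZ)), SZ)))))
  [12] S(S(S(S(mul(S(add(Z, mul(Z, SZ))), SZ)))))
  [13] S(S(S(S(add(SZ, mul(add(Z, mul(Z, SZ)), SZ))))))
  [14] S(S(S(S(S(add(Z, mul(add(Z, mul(Z, SZ)), SZ)))))))
  [15] S(S(S(S(S(mul(add(Z, mul(Z, SZ)), SZ))))))
  [16] S(S(S(S(S(mul(mul(Z, SZ), SZ))))))
  [17] S(S(S(S(S(mul(Z, SZ))))))
  [18] S^5(Z)

Term B:
  start: add(add(mul(SZ, SZ), Z), mul(Z, add(Z, SZ)))
  [1] add(add(add(SZ, mul(Z, SZ)), Z), mul(Z, add(Z, SZ)))
  [2] add(add(S(add(Z, mul(Z, SZ))), Z), mul(Z, add(Z, SZ)))
  [3] add(S(add(add(Z, mul(Z, SZ)), Z)), mul(Z, add(Z, SZ)))
  [4] S(add(add(add(Z, mul(Z, SZ)), Z), mul(Z, add(Z, SZ))))
  [5] S(add(add(mul(Z, SZ), Z), mul(Z, add(Z, SZ))))
  [6] S(add(add(Z, Z), mul(Z, add(Z, SZ))))
  [7] S(add(Z, mul(Z, add(Z, SZ))))
  [8] S(mul(Z, add(Z, SZ)))
  [9] SZ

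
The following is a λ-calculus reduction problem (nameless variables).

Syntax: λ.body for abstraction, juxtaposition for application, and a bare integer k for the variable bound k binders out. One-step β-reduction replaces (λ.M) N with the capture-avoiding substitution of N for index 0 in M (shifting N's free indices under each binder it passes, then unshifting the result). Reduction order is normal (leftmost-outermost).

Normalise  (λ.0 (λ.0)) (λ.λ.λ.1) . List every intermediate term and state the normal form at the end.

Answer: normal form = λ.λ.1  (in 2 steps)

Reduction:
  start: (λ.0 (λ.0)) (λ.λ.λ.1)
  →1  (λ.λ.λ.1) (λ.0)
  →2  λ.λ.1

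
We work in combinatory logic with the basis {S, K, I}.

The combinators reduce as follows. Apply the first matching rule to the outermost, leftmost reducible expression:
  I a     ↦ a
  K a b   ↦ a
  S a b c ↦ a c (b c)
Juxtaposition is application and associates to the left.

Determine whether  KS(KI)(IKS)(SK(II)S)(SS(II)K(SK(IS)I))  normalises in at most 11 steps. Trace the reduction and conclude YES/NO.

  start: KS(KI)(IKS)(SK(II)S)(SS(II)K(SK(IS)I))
  [1] S(IKS)(SK(II)S)(SS(II)K(SK(IS)I))
  [2] IKS(SS(II)K(SK(IS)I))(SK(II)S(SS(II)K(SK(IS)I)))
  [3] KS(SS(II)K(SK(IS)I))(SK(II)S(SS(II)K(SK(IS)I)))
  [4] S(SK(II)S(SS(II)K(SK(IS)I)))
  [5] S(KS(IIS)(SS(II)K(SK(IS)I)))
  [6] S(S(SS(II)K(SK(IS)I)))
  [7] S(S(SK(IIK)(SK(IS)I)))
  [8] S(S(K(SK(IS)I)(IIK(SK(IS)I))))
  [9] S(S(SK(IS)I))
  [10] S(S(KI(ISI)))
  [11] S(SI)

Answer: YES — reaches normal form S(SI) in 11 ≤ 11 steps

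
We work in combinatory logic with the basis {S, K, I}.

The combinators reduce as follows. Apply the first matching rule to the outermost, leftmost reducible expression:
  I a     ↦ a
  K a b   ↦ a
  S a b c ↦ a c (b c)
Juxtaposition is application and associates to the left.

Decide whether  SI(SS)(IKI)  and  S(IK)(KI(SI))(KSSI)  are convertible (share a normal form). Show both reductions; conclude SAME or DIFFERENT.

Term A:
  start: SI(SS)(IKI)
  →1  I(IKI)(SS(IKI))
  →2  IKI(SS(IKI))
  →3  KI(SS(IKI))
  →4  I

Term B:
  start: S(IK)(KI(SI))(KSSI)
  →1  IK(KSSI)(KI(SI)(KSSI))
  →2  K(KSSI)(KI(SI)(KSSI))
  →3  KSSI
  →4  SI

Answer: DIFFERENT — A ⇓ I, B ⇓ SI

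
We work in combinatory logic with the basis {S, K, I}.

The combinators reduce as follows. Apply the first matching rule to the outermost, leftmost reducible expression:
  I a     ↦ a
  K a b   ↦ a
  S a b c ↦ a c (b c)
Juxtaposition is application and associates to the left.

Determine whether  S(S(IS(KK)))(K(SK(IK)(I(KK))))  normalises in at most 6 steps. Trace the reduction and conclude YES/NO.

  start: S(S(IS(KK)))(K(SK(IK)(I(KK))))
  [1] S(S(S(KK)))(K(SK(IK)(I(KK))))
  [2] S(S(S(KK)))(K(K(I(KK))(IK(I(KK)))))
  [3] S(S(S(KK)))(K(I(KK)))
  [4] S(S(S(KK)))(K(KK))

Answer: YES — reaches normal form S(S(S(KK)))(K(KK)) in 4 ≤ 6 steps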